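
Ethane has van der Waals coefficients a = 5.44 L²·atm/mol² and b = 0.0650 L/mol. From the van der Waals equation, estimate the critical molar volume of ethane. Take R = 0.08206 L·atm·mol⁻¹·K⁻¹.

For a van der Waals gas, V_m,c = 3b.
V_m,c = 3×0.0650 = 0.1950 L/mol

V_m,c ≈ 0.1950 L/mol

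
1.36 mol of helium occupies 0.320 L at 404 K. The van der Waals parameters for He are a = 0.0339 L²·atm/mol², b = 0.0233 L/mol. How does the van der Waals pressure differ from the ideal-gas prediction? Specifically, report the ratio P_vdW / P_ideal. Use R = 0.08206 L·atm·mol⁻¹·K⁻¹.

P_vdW / P_ideal ≈ 1.106

Ideal: P_ideal = nRT/V = (1.36)(0.08206)(404)/0.320 = 140.897 atm
vdW: P = nRT/(V − nb) − a n²/V² = 45.0870/0.288312 − 0.0627014/0.102400 = 156.383 − 0.612318 = 155.771 atm
Ratio = 155.771/140.897 = 1.106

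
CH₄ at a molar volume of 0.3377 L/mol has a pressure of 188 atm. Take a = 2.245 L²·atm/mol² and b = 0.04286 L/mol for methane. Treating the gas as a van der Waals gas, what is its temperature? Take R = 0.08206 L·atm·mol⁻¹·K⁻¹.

T ≈ 746.2 K

T = (P + a/V_m²)(V_m − b)/R
P + a/V_m² = 188 + 2.245/(0.3377)² = 207.69 atm
V_m − b = 0.3377 − 0.04286 = 0.29484 L/mol
T = (207.69)(0.29484)/0.08206 = 746.2 K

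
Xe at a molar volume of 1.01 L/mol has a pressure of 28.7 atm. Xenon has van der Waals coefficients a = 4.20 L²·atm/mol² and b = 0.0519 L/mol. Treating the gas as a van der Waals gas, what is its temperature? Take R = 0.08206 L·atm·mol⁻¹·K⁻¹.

T ≈ 383.2 K

T = (P + a/V_m²)(V_m − b)/R
P + a/V_m² = 28.7 + 4.20/(1.01)² = 32.817 atm
V_m − b = 1.01 − 0.0519 = 0.95810 L/mol
T = (32.817)(0.95810)/0.08206 = 383.2 K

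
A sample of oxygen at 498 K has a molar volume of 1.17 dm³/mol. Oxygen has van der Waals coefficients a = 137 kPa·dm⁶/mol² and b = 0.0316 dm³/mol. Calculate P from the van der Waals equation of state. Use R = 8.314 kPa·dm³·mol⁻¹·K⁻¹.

P ≈ 3537 kPa

P = RT/(V_m − b) − a/V_m²
RT/(V_m − b) = (8.314)(498)/(1.17 − 0.0316) = 4140.4/1.1384 = 3637.0 kPa
a/V_m² = 137/(1.17)² = 100.08 kPa
P = 3637.0 − 100.08 = 3537 kPa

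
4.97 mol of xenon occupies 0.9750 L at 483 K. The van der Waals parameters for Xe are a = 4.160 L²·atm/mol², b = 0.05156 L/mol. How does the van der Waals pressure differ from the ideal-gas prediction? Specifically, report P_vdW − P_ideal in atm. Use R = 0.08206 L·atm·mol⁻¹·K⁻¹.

ΔP ≈ -36.06 atm

Ideal: P_ideal = nRT/V = (4.97)(0.08206)(483)/0.9750 = 202.037 atm
vdW: P = nRT/(V − nb) − a n²/V² = 196.986/0.718747 − 102.756/0.950625 = 274.069 − 108.093 = 165.976 atm
ΔP = 165.976 − 202.037 = -36.06 atm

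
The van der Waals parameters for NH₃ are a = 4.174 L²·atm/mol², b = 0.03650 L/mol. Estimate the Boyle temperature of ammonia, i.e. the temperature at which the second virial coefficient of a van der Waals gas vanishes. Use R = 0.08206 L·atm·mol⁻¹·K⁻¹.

For a van der Waals gas the second virial coefficient B₂ = b − a/(RT) vanishes at T_B = a/(Rb).
T_B = 4.174/(0.08206×0.03650) = 4.174/0.0029952 = 1394 K

T_B ≈ 1394 K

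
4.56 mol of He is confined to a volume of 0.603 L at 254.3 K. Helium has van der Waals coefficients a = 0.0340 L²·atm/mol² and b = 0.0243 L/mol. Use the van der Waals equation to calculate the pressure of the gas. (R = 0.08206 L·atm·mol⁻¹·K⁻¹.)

P ≈ 191.4 atm

P = nRT/(V − nb) − a n²/V²
nRT/(V − nb) = (4.56)(0.08206)(254.3)/(0.603 − 4.56×0.0243) = 95.157/0.49219 = 193.33 atm
a n²/V² = (0.0340)(4.56)²/(0.603)² = 1.9443 atm
P = 193.33 − 1.9443 = 191.4 atm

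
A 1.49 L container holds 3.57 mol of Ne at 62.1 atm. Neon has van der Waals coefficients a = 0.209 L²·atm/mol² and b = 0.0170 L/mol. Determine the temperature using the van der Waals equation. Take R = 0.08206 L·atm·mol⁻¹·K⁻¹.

T ≈ 308.8 K

T = (P + a n²/V²)(V − nb)/(nR)
P + a n²/V² = 62.1 + (0.209)(3.57)²/(1.49)² = 63.300 atm
V − nb = 1.49 − (3.57)(0.0170) = 1.4293 L
T = (63.300)(1.4293)/((3.57)(0.08206)) = 308.8 K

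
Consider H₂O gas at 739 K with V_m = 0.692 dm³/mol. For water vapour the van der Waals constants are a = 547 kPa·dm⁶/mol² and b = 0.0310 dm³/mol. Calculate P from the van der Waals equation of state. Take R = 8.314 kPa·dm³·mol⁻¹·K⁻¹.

P = RT/(V_m − b) − a/V_m²
RT/(V_m − b) = (8.314)(739)/(0.692 − 0.0310) = 6144.0/0.66100 = 9295.0 kPa
a/V_m² = 547/(0.692)² = 1142.3 kPa
P = 9295.0 − 1142.3 = 8153 kPa

P ≈ 8153 kPa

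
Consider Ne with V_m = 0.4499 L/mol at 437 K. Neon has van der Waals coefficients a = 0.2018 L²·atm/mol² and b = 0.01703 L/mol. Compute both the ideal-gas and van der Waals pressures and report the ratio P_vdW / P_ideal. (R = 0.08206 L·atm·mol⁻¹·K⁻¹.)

P_vdW / P_ideal ≈ 1.027

Ideal: P_ideal = RT/V_m = (0.08206)(437)/0.4499 = 79.7071 atm
vdW: P = RT/(V_m − b) − a/V_m² = 35.8602/0.432870 − 0.2018/0.202410 = 82.8429 − 0.996986 = 81.8459 atm
Ratio = 81.8459/79.7071 = 1.027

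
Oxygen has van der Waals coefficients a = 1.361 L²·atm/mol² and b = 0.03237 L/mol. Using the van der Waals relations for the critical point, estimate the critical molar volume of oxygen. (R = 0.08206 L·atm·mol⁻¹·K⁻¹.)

For a van der Waals gas, V_m,c = 3b.
V_m,c = 3×0.03237 = 0.09711 L/mol

V_m,c ≈ 0.09711 L/mol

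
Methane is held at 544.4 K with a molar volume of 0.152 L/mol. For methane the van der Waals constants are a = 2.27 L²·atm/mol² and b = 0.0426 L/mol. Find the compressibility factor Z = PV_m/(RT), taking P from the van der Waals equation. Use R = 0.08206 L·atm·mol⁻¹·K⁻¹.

Z ≈ 1.055

P = RT/(V_m − b) − a/V_m² = (0.08206)(544.4)/(0.152 − 0.0426) − 2.27/(0.152)²
  = 44.673/0.10940 − 98.251 = 408.35 − 98.251 = 310.10 atm
Z = PV_m/(RT) = (310.10)(0.152)/((0.08206)(544.4)) = 47.135/44.673 = 1.055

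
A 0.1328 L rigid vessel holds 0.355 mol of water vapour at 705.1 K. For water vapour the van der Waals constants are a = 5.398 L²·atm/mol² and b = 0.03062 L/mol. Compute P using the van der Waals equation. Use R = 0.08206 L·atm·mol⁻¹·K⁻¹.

P = nRT/(V − nb) − a n²/V²
nRT/(V − nb) = (0.355)(0.08206)(705.1)/(0.1328 − 0.355×0.03062) = 20.540/0.12193 = 168.46 atm
a n²/V² = (5.398)(0.355)²/(0.1328)² = 38.574 atm
P = 168.46 − 38.574 = 129.9 atm

P ≈ 129.9 atm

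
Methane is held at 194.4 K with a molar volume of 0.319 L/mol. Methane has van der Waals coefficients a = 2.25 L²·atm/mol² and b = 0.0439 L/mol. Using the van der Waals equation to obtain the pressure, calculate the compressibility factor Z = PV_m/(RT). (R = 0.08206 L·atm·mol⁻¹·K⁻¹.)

P = RT/(V_m − b) − a/V_m² = (0.08206)(194.4)/(0.319 − 0.0439) − 2.25/(0.319)²
  = 15.952/0.27510 − 22.111 = 57.986 − 22.111 = 35.875 atm
Z = PV_m/(RT) = (35.875)(0.319)/((0.08206)(194.4)) = 11.444/15.952 = 0.7174

Z ≈ 0.7174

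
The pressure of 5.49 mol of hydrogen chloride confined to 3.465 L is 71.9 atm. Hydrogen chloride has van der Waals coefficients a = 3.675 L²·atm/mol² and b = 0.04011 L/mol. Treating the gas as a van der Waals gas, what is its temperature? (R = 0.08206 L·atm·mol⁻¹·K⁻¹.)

T ≈ 584.3 K

T = (P + a n²/V²)(V − nb)/(nR)
P + a n²/V² = 71.9 + (3.675)(5.49)²/(3.465)² = 81.126 atm
V − nb = 3.465 − (5.49)(0.04011) = 3.2448 L
T = (81.126)(3.2448)/((5.49)(0.08206)) = 584.3 K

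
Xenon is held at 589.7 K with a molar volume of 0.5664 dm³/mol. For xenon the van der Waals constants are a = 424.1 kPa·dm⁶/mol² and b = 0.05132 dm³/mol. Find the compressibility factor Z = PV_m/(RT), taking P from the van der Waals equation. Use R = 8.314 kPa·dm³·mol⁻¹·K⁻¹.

Z ≈ 0.9469

P = RT/(V_m − b) − a/V_m² = (8.314)(589.7)/(0.5664 − 0.05132) − 424.1/(0.5664)²
  = 4902.8/0.51508 − 1322.0 = 9518.5 − 1322.0 = 8196.5 kPa
Z = PV_m/(RT) = (8196.5)(0.5664)/((8.314)(589.7)) = 4642.5/4902.8 = 0.9469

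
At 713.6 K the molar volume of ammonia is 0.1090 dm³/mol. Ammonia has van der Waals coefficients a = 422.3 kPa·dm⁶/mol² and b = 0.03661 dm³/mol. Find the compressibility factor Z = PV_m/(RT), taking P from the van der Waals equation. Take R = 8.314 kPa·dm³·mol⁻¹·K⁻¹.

Z ≈ 0.8527

P = RT/(V_m − b) − a/V_m² = (8.314)(713.6)/(0.1090 − 0.03661) − 422.3/(0.1090)²
  = 5932.9/0.072390 − 35544 = 81957 − 35544 = 46413 kPa
Z = PV_m/(RT) = (46413)(0.1090)/((8.314)(713.6)) = 5059.0/5932.9 = 0.8527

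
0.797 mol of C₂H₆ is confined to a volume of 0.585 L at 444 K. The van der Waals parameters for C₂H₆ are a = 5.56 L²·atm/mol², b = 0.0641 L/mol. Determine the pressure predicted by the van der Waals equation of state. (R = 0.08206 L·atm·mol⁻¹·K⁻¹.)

P ≈ 44.07 atm

P = nRT/(V − nb) − a n²/V²
nRT/(V − nb) = (0.797)(0.08206)(444)/(0.585 − 0.797×0.0641) = 29.038/0.53391 = 54.387 atm
a n²/V² = (5.56)(0.797)²/(0.585)² = 10.320 atm
P = 54.387 − 10.320 = 44.07 atm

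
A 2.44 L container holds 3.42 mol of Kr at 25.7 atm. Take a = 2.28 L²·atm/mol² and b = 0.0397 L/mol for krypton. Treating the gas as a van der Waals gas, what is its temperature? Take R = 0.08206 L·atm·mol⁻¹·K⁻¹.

T = (P + a n²/V²)(V − nb)/(nR)
P + a n²/V² = 25.7 + (2.28)(3.42)²/(2.44)² = 30.179 atm
V − nb = 2.44 − (3.42)(0.0397) = 2.3042 L
T = (30.179)(2.3042)/((3.42)(0.08206)) = 247.8 K

T ≈ 247.8 K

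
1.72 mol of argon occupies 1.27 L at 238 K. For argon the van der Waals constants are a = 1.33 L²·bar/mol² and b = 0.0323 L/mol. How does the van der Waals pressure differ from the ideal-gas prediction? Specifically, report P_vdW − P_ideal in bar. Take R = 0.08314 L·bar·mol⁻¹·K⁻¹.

Ideal: P_ideal = nRT/V = (1.72)(0.08314)(238)/1.27 = 26.7986 bar
vdW: P = nRT/(V − nb) − a n²/V² = 34.0342/1.21444 − 3.93467/1.61290 = 28.0246 − 2.43950 = 25.5851 bar
ΔP = 25.5851 − 26.7986 = -1.214 bar

ΔP ≈ -1.214 bar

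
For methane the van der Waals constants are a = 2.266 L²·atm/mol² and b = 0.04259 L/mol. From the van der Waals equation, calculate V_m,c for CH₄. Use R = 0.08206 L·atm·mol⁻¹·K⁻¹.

V_m,c ≈ 0.1278 L/mol

For a van der Waals gas, V_m,c = 3b.
V_m,c = 3×0.04259 = 0.1278 L/mol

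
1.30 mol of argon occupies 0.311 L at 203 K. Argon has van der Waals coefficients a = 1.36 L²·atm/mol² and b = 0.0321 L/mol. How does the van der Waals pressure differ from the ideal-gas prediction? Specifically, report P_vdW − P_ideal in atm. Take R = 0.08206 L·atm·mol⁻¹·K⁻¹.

Ideal: P_ideal = nRT/V = (1.30)(0.08206)(203)/0.311 = 69.6323 atm
vdW: P = nRT/(V − nb) − a n²/V² = 21.6556/0.269270 − 2.29840/0.0967210 = 80.4234 − 23.7632 = 56.6602 atm
ΔP = 56.6602 − 69.6323 = -12.97 atm

ΔP ≈ -12.97 atm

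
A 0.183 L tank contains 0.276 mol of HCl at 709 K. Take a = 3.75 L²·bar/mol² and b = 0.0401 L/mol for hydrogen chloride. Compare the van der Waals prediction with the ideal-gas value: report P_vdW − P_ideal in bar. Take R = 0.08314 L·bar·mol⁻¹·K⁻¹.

ΔP ≈ -2.807 bar

Ideal: P_ideal = nRT/V = (0.276)(0.08314)(709)/0.183 = 88.9026 bar
vdW: P = nRT/(V − nb) − a n²/V² = 16.2692/0.171932 − 0.285660/0.0334890 = 94.6258 − 8.52997 = 86.0958 bar
ΔP = 86.0958 − 88.9026 = -2.807 bar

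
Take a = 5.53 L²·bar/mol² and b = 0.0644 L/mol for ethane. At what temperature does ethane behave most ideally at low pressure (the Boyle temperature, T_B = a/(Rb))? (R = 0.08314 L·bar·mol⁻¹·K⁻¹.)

For a van der Waals gas the second virial coefficient B₂ = b − a/(RT) vanishes at T_B = a/(Rb).
T_B = 5.53/(0.08314×0.0644) = 5.53/0.0053542 = 1033 K

T_B ≈ 1033 K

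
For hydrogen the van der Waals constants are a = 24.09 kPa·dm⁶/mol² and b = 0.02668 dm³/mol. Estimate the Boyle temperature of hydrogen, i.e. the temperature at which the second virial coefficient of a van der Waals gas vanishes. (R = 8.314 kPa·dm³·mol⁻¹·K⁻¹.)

For a van der Waals gas the second virial coefficient B₂ = b − a/(RT) vanishes at T_B = a/(Rb).
T_B = 24.09/(8.314×0.02668) = 24.09/0.22182 = 108.6 K

T_B ≈ 108.6 K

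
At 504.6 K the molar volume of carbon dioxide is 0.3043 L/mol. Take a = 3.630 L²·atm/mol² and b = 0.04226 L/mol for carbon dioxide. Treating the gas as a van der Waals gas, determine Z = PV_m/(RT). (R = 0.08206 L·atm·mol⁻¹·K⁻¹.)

Z ≈ 0.8732

P = RT/(V_m − b) − a/V_m² = (0.08206)(504.6)/(0.3043 − 0.04226) − 3.630/(0.3043)²
  = 41.407/0.26204 − 39.202 = 158.02 − 39.202 = 118.82 atm
Z = PV_m/(RT) = (118.82)(0.3043)/((0.08206)(504.6)) = 36.157/41.407 = 0.8732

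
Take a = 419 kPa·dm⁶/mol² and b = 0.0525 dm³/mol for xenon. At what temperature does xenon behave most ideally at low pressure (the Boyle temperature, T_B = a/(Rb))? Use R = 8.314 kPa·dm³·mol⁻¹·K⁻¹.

For a van der Waals gas the second virial coefficient B₂ = b − a/(RT) vanishes at T_B = a/(Rb).
T_B = 419/(8.314×0.0525) = 419/0.43649 = 959.9 K

T_B ≈ 959.9 K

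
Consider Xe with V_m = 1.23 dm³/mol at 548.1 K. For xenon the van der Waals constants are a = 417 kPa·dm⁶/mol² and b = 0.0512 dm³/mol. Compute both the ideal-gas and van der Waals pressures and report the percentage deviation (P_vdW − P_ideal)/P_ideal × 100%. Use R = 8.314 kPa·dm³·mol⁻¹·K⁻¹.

Ideal: P_ideal = RT/V_m = (8.314)(548.1)/1.23 = 3704.80 kPa
vdW: P = RT/(V_m − b) − a/V_m² = 4556.90/1.17880 − 417/1.51290 = 3865.71 − 275.630 = 3590.08 kPa
% deviation = (3590.08 − 3704.80)/3704.80 × 100% = -3.10%

-3.10 %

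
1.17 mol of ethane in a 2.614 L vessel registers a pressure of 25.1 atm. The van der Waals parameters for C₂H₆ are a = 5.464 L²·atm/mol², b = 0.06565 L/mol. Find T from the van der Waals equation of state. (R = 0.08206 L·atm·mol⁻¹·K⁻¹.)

T = (P + a n²/V²)(V − nb)/(nR)
P + a n²/V² = 25.1 + (5.464)(1.17)²/(2.614)² = 26.195 atm
V − nb = 2.614 − (1.17)(0.06565) = 2.5372 L
T = (26.195)(2.5372)/((1.17)(0.08206)) = 692.2 K

T ≈ 692.2 K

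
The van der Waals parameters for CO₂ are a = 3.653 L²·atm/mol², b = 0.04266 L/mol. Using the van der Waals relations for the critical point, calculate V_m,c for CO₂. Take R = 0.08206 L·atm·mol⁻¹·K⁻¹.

V_m,c ≈ 0.1280 L/mol

For a van der Waals gas, V_m,c = 3b.
V_m,c = 3×0.04266 = 0.1280 L/mol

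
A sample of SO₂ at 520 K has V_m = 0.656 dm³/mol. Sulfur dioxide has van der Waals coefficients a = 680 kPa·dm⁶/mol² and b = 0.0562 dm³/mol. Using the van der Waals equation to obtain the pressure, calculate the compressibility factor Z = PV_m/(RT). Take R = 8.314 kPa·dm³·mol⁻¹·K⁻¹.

P = RT/(V_m − b) − a/V_m² = (8.314)(520)/(0.656 − 0.0562) − 680/(0.656)²
  = 4323.3/0.59980 − 1580.2 = 7207.9 − 1580.2 = 5627.7 kPa
Z = PV_m/(RT) = (5627.7)(0.656)/((8.314)(520)) = 3691.8/4323.3 = 0.8539

Z ≈ 0.8539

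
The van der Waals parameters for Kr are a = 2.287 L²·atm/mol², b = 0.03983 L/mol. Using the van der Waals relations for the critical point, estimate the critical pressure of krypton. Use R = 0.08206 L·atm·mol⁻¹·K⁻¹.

P_c ≈ 53.39 atm

For a van der Waals gas, P_c = a/(27b²).
P_c = 2.287/(27×(0.03983)²) = 2.287/0.042834 = 53.39 atm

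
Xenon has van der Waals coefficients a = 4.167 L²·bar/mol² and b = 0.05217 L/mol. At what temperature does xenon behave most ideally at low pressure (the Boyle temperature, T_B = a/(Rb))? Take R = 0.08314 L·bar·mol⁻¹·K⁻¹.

For a van der Waals gas the second virial coefficient B₂ = b − a/(RT) vanishes at T_B = a/(Rb).
T_B = 4.167/(0.08314×0.05217) = 4.167/0.0043374 = 960.7 K

T_B ≈ 960.7 K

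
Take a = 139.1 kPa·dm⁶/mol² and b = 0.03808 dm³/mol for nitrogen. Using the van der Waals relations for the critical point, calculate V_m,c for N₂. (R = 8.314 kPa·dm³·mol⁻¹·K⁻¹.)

V_m,c ≈ 0.1142 dm³/mol

For a van der Waals gas, V_m,c = 3b.
V_m,c = 3×0.03808 = 0.1142 dm³/mol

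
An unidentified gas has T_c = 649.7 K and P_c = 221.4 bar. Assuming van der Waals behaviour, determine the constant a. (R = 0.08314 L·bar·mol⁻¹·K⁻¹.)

a ≈ 5.560 L²·bar/mol²

From T_c = 8a/(27Rb) and P_c = a/(27b²): a = 27 R² T_c²/(64 P_c).
a = 27×(0.08314)²×(649.7)²/(64×221.4) = 78779/14170 = 5.560 L²·bar/mol²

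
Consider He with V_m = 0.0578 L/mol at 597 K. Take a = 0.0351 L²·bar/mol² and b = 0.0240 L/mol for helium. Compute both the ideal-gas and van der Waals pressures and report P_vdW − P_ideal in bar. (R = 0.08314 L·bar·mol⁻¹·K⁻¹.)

ΔP ≈ 599.2 bar

Ideal: P_ideal = RT/V_m = (0.08314)(597)/0.0578 = 858.730 bar
vdW: P = RT/(V_m − b) − a/V_m² = 49.6346/0.0338000 − 0.0351/0.00334084 = 1468.48 − 10.5063 = 1457.97 bar
ΔP = 1457.97 − 858.730 = 599.2 bar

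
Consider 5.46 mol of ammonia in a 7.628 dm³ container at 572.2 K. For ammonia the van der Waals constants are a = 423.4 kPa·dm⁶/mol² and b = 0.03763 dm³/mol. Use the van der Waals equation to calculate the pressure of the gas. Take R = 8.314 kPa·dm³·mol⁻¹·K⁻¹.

P ≈ 3283 kPa

P = nRT/(V − nb) − a n²/V²
nRT/(V − nb) = (5.46)(8.314)(572.2)/(7.628 − 5.46×0.03763) = 25975/7.4225 = 3499.5 kPa
a n²/V² = (423.4)(5.46)²/(7.628)² = 216.93 kPa
P = 3499.5 − 216.93 = 3283 kPa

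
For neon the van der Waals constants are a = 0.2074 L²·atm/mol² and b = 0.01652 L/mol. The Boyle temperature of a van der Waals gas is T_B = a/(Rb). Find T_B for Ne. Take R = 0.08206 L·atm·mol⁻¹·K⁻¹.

T_B ≈ 153.0 K

For a van der Waals gas the second virial coefficient B₂ = b − a/(RT) vanishes at T_B = a/(Rb).
T_B = 0.2074/(0.08206×0.01652) = 0.2074/0.0013556 = 153.0 K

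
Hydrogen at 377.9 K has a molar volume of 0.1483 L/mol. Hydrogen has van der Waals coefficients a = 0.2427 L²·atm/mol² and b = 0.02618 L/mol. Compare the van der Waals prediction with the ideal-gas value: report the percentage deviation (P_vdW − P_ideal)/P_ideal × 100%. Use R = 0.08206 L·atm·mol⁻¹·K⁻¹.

Ideal: P_ideal = RT/V_m = (0.08206)(377.9)/0.1483 = 209.106 atm
vdW: P = RT/(V_m − b) − a/V_m² = 31.0105/0.122120 − 0.2427/0.0219929 = 253.935 − 11.0354 = 242.900 atm
% deviation = (242.900 − 209.106)/209.106 × 100% = 16.16%

16.16 %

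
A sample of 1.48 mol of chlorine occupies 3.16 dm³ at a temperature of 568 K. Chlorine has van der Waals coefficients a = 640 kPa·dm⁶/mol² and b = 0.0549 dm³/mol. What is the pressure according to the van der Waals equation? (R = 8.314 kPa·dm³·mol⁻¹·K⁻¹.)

P = nRT/(V − nb) − a n²/V²
nRT/(V − nb) = (1.48)(8.314)(568)/(3.16 − 1.48×0.0549) = 6989.1/3.0787 = 2270.1 kPa
a n²/V² = (640)(1.48)²/(3.16)² = 140.39 kPa
P = 2270.1 − 140.39 = 2130 kPa

P ≈ 2130 kPa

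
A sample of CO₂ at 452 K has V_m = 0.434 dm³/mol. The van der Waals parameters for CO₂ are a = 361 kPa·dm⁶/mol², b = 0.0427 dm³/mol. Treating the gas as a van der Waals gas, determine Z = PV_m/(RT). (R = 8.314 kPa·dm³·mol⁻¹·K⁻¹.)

P = RT/(V_m − b) − a/V_m² = (8.314)(452)/(0.434 − 0.0427) − 361/(0.434)²
  = 3757.9/0.39130 − 1916.6 = 9603.6 − 1916.6 = 7687.0 kPa
Z = PV_m/(RT) = (7687.0)(0.434)/((8.314)(452)) = 3336.2/3757.9 = 0.8878

Z ≈ 0.8878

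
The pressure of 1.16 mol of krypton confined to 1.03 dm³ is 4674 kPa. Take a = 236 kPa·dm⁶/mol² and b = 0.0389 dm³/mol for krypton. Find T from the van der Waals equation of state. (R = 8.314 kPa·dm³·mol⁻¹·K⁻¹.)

T = (P + a n²/V²)(V − nb)/(nR)
P + a n²/V² = 4674 + (236)(1.16)²/(1.03)² = 4973.3 kPa
V − nb = 1.03 − (1.16)(0.0389) = 0.98488 dm³
T = (4973.3)(0.98488)/((1.16)(8.314)) = 507.9 K

T ≈ 507.9 K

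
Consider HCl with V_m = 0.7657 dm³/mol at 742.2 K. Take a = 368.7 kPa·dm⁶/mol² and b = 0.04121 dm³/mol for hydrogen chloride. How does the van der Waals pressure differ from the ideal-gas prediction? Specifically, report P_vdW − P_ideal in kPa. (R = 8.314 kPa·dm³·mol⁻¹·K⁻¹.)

ΔP ≈ -170.5 kPa

Ideal: P_ideal = RT/V_m = (8.314)(742.2)/0.7657 = 8058.84 kPa
vdW: P = RT/(V_m − b) − a/V_m² = 6170.65/0.724490 − 368.7/0.586296 = 8517.23 − 628.863 = 7888.37 kPa
ΔP = 7888.37 − 8058.84 = -170.5 kPa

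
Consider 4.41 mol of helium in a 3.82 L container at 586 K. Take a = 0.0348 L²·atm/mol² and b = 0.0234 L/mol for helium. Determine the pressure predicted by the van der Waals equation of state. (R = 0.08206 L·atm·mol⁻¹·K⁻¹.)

P = nRT/(V − nb) − a n²/V²
nRT/(V − nb) = (4.41)(0.08206)(586)/(3.82 − 4.41×0.0234) = 212.06/3.7168 = 57.054 atm
a n²/V² = (0.0348)(4.41)²/(3.82)² = 0.046380 atm
P = 57.054 − 0.046380 = 57.01 atm

P ≈ 57.01 atm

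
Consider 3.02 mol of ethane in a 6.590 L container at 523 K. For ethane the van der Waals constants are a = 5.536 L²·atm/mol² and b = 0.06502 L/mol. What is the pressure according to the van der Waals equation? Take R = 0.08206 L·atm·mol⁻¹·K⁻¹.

P ≈ 19.11 atm

P = nRT/(V − nb) − a n²/V²
nRT/(V − nb) = (3.02)(0.08206)(523)/(6.590 − 3.02×0.06502) = 129.61/6.3936 = 20.272 atm
a n²/V² = (5.536)(3.02)²/(6.590)² = 1.1626 atm
P = 20.272 − 1.1626 = 19.11 atm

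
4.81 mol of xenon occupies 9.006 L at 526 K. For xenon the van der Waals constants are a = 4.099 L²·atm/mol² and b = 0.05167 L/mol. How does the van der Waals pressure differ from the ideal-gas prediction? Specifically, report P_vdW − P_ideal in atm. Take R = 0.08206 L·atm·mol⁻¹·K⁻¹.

Ideal: P_ideal = nRT/V = (4.81)(0.08206)(526)/9.006 = 23.0532 atm
vdW: P = nRT/(V − nb) − a n²/V² = 207.617/8.75747 − 94.8349/81.1080 = 23.7074 − 1.16924 = 22.5382 atm
ΔP = 22.5382 − 23.0532 = -0.515 atm

ΔP ≈ -0.515 atm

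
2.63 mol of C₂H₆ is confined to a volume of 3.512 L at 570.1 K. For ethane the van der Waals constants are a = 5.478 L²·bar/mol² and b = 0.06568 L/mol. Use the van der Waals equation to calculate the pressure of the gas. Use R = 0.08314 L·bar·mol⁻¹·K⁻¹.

P = nRT/(V − nb) − a n²/V²
nRT/(V − nb) = (2.63)(0.08314)(570.1)/(3.512 − 2.63×0.06568) = 124.66/3.3393 = 37.331 bar
a n²/V² = (5.478)(2.63)²/(3.512)² = 3.0720 bar
P = 37.331 − 3.0720 = 34.26 bar

P ≈ 34.26 bar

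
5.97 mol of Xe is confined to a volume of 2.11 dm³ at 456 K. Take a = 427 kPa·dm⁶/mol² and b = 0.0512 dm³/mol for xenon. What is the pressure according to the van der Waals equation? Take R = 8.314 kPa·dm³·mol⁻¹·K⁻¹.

P = nRT/(V − nb) − a n²/V²
nRT/(V − nb) = (5.97)(8.314)(456)/(2.11 − 5.97×0.0512) = 22633/1.8043 = 12544 kPa
a n²/V² = (427)(5.97)²/(2.11)² = 3418.3 kPa
P = 12544 − 3418.3 = 9126 kPa

P ≈ 9126 kPa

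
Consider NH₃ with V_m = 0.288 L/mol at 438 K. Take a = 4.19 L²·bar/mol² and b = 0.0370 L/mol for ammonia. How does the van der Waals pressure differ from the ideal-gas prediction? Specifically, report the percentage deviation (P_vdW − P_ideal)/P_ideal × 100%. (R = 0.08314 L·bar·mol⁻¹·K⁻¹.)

Ideal: P_ideal = RT/V_m = (0.08314)(438)/0.288 = 126.442 bar
vdW: P = RT/(V_m − b) − a/V_m² = 36.4153/0.251000 − 4.19/0.0829440 = 145.081 − 50.5160 = 94.565 bar
% deviation = (94.565 − 126.442)/126.442 × 100% = -25.21%

-25.21 %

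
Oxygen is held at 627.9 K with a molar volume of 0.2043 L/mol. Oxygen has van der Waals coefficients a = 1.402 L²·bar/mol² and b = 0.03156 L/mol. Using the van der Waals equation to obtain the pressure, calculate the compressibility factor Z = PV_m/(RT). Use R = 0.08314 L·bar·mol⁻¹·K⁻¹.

P = RT/(V_m − b) − a/V_m² = (0.08314)(627.9)/(0.2043 − 0.03156) − 1.402/(0.2043)²
  = 52.204/0.17274 − 33.590 = 302.21 − 33.590 = 268.62 bar
Z = PV_m/(RT) = (268.62)(0.2043)/((0.08314)(627.9)) = 54.879/52.204 = 1.051

Z ≈ 1.051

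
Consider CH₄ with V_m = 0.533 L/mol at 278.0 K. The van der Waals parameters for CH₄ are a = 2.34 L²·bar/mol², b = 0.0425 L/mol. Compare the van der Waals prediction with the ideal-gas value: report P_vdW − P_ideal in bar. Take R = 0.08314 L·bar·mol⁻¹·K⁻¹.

Ideal: P_ideal = RT/V_m = (0.08314)(278.0)/0.533 = 43.3638 bar
vdW: P = RT/(V_m − b) − a/V_m² = 23.1129/0.490500 − 2.34/0.284089 = 47.1211 − 8.23686 = 38.8842 bar
ΔP = 38.8842 − 43.3638 = -4.480 bar

ΔP ≈ -4.480 bar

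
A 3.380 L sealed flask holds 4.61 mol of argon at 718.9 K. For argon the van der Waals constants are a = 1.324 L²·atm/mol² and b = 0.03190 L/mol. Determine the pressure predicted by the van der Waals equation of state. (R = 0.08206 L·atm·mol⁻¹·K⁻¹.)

P ≈ 81.66 atm

P = nRT/(V − nb) − a n²/V²
nRT/(V − nb) = (4.61)(0.08206)(718.9)/(3.380 − 4.61×0.03190) = 271.96/3.2329 = 84.123 atm
a n²/V² = (1.324)(4.61)²/(3.380)² = 2.4630 atm
P = 84.123 − 2.4630 = 81.66 atm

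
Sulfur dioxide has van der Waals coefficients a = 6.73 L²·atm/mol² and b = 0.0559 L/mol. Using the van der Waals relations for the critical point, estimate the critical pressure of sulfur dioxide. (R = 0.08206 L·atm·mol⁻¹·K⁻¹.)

P_c ≈ 79.77 atm

For a van der Waals gas, P_c = a/(27b²).
P_c = 6.73/(27×(0.0559)²) = 6.73/0.084370 = 79.77 atm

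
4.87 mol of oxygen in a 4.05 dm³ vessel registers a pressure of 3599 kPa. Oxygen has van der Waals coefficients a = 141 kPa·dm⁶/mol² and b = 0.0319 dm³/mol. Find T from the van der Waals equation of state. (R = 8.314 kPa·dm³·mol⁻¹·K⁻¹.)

T = (P + a n²/V²)(V − nb)/(nR)
P + a n²/V² = 3599 + (141)(4.87)²/(4.05)² = 3802.9 kPa
V − nb = 4.05 − (4.87)(0.0319) = 3.8946 dm³
T = (3802.9)(3.8946)/((4.87)(8.314)) = 365.8 K

T ≈ 365.8 K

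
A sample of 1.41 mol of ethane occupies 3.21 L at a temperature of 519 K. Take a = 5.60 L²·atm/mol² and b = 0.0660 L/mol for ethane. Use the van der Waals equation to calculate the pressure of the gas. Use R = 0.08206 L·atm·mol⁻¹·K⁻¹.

P ≈ 18.19 atm

P = nRT/(V − nb) − a n²/V²
nRT/(V − nb) = (1.41)(0.08206)(519)/(3.21 − 1.41×0.0660) = 60.051/3.1169 = 19.266 atm
a n²/V² = (5.60)(1.41)²/(3.21)² = 1.0805 atm
P = 19.266 − 1.0805 = 18.19 atm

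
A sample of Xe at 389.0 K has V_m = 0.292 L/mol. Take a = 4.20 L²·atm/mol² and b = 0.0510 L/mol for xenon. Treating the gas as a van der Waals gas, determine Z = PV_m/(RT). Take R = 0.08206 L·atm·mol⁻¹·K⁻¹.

P = RT/(V_m − b) − a/V_m² = (0.08206)(389.0)/(0.292 − 0.0510) − 4.20/(0.292)²
  = 31.921/0.24100 − 49.259 = 132.45 − 49.259 = 83.19 atm
Z = PV_m/(RT) = (83.19)(0.292)/((0.08206)(389.0)) = 24.291/31.921 = 0.7610

Z ≈ 0.7610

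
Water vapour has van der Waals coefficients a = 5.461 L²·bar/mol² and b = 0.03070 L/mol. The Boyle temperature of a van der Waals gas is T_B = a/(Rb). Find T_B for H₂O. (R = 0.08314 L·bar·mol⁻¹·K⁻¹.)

T_B ≈ 2140 K

For a van der Waals gas the second virial coefficient B₂ = b − a/(RT) vanishes at T_B = a/(Rb).
T_B = 5.461/(0.08314×0.03070) = 5.461/0.0025524 = 2140 K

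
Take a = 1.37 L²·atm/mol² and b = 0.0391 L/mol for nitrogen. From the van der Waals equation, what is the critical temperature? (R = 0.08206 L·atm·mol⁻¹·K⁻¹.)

For a van der Waals gas, T_c = 8a/(27Rb).
T_c = 8×1.37/(27×0.08206×0.0391) = 10.960/0.086631 = 126.5 K

T_c ≈ 126.5 K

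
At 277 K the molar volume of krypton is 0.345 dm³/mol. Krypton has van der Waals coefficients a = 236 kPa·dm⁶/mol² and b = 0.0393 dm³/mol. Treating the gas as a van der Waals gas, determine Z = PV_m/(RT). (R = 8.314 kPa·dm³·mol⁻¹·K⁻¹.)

Z ≈ 0.8315

P = RT/(V_m − b) − a/V_m² = (8.314)(277)/(0.345 − 0.0393) − 236/(0.345)²
  = 2303.0/0.30570 − 1982.8 = 7533.5 − 1982.8 = 5550.7 kPa
Z = PV_m/(RT) = (5550.7)(0.345)/((8.314)(277)) = 1915.0/2303.0 = 0.8315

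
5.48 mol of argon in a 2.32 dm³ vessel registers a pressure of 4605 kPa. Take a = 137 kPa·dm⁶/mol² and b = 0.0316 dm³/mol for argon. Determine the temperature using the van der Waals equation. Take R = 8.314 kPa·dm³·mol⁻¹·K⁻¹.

T ≈ 253.0 K

T = (P + a n²/V²)(V − nb)/(nR)
P + a n²/V² = 4605 + (137)(5.48)²/(2.32)² = 5369.4 kPa
V − nb = 2.32 − (5.48)(0.0316) = 2.1468 dm³
T = (5369.4)(2.1468)/((5.48)(8.314)) = 253.0 K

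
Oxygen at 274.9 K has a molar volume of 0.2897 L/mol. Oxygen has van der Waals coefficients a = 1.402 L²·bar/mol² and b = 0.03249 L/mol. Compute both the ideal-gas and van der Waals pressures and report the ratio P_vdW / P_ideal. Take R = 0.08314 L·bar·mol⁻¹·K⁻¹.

P_vdW / P_ideal ≈ 0.9146

Ideal: P_ideal = RT/V_m = (0.08314)(274.9)/0.2897 = 78.8926 bar
vdW: P = RT/(V_m − b) − a/V_m² = 22.8552/0.257210 − 1.402/0.0839261 = 88.8581 − 16.7052 = 72.1529 bar
Ratio = 72.1529/78.8926 = 0.9146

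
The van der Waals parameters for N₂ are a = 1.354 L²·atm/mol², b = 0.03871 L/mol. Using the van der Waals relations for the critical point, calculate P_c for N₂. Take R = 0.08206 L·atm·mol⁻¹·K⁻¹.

P_c ≈ 33.47 atm

For a van der Waals gas, P_c = a/(27b²).
P_c = 1.354/(27×(0.03871)²) = 1.354/0.040459 = 33.47 atm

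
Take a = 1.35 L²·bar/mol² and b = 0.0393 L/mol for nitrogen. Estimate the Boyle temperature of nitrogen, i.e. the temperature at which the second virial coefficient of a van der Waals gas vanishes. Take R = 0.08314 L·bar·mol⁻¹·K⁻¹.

For a van der Waals gas the second virial coefficient B₂ = b − a/(RT) vanishes at T_B = a/(Rb).
T_B = 1.35/(0.08314×0.0393) = 1.35/0.0032674 = 413.2 K

T_B ≈ 413.2 K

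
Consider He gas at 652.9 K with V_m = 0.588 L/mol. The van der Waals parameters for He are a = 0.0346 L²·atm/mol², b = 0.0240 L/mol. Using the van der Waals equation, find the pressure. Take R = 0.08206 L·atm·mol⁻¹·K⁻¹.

P = RT/(V_m − b) − a/V_m²
RT/(V_m − b) = (0.08206)(652.9)/(0.588 − 0.0240) = 53.577/0.56400 = 94.995 atm
a/V_m² = 0.0346/(0.588)² = 0.10007 atm
P = 94.995 − 0.10007 = 94.89 atm

P ≈ 94.89 atm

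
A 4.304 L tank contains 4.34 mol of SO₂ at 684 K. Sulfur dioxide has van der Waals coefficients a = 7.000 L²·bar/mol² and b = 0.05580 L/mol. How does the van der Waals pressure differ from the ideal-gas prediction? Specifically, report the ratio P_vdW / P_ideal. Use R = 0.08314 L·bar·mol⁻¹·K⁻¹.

P_vdW / P_ideal ≈ 0.9355

Ideal: P_ideal = nRT/V = (4.34)(0.08314)(684)/4.304 = 57.3434 bar
vdW: P = nRT/(V − nb) − a n²/V² = 246.806/4.06183 − 131.849/18.5244 = 60.7623 − 7.11759 = 53.6447 bar
Ratio = 53.6447/57.3434 = 0.9355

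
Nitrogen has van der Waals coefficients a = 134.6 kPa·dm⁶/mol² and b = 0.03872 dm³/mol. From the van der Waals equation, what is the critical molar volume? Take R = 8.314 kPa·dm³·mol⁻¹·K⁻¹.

V_m,c ≈ 0.1162 dm³/mol

For a van der Waals gas, V_m,c = 3b.
V_m,c = 3×0.03872 = 0.1162 dm³/mol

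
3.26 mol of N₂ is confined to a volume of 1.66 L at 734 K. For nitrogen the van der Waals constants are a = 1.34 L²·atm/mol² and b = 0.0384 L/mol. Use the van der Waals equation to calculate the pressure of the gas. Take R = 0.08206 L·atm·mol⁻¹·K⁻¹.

P = nRT/(V − nb) − a n²/V²
nRT/(V − nb) = (3.26)(0.08206)(734)/(1.66 − 3.26×0.0384) = 196.36/1.5348 = 127.94 atm
a n²/V² = (1.34)(3.26)²/(1.66)² = 5.1680 atm
P = 127.94 − 5.1680 = 122.8 atm

P ≈ 122.8 atm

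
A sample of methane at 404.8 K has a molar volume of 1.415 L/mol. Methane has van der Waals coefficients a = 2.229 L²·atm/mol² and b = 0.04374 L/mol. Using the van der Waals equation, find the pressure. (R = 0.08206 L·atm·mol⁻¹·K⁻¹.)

P = RT/(V_m − b) − a/V_m²
RT/(V_m − b) = (0.08206)(404.8)/(1.415 − 0.04374) = 33.218/1.3713 = 24.224 atm
a/V_m² = 2.229/(1.415)² = 1.1133 atm
P = 24.224 − 1.1133 = 23.11 atm

P ≈ 23.11 atm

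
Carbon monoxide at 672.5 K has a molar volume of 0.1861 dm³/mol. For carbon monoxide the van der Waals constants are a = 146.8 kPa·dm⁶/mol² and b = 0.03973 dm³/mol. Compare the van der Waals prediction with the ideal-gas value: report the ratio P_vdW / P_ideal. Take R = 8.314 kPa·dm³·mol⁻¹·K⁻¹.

Ideal: P_ideal = RT/V_m = (8.314)(672.5)/0.1861 = 30043.9 kPa
vdW: P = RT/(V_m − b) − a/V_m² = 5591.17/0.146370 − 146.8/0.0346332 = 38198.9 − 4238.71 = 33960.2 kPa
Ratio = 33960.2/30043.9 = 1.130

P_vdW / P_ideal ≈ 1.130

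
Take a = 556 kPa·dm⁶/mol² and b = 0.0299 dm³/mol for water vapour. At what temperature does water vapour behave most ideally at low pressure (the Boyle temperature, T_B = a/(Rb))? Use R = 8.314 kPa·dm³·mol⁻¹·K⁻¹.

For a van der Waals gas the second virial coefficient B₂ = b − a/(RT) vanishes at T_B = a/(Rb).
T_B = 556/(8.314×0.0299) = 556/0.24859 = 2237 K

T_B ≈ 2237 K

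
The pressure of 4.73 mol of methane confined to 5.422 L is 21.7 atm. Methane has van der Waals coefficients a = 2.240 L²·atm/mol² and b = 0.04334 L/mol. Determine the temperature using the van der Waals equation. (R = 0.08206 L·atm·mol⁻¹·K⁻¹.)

T ≈ 314.6 K

T = (P + a n²/V²)(V − nb)/(nR)
P + a n²/V² = 21.7 + (2.240)(4.73)²/(5.422)² = 23.405 atm
V − nb = 5.422 − (4.73)(0.04334) = 5.2170 L
T = (23.405)(5.2170)/((4.73)(0.08206)) = 314.6 K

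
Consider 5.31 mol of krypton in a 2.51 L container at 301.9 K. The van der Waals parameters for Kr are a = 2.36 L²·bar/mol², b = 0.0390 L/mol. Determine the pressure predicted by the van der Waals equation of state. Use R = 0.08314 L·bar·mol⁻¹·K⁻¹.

P ≈ 47.31 bar

P = nRT/(V − nb) − a n²/V²
nRT/(V − nb) = (5.31)(0.08314)(301.9)/(2.51 − 5.31×0.0390) = 133.28/2.3029 = 57.875 bar
a n²/V² = (2.36)(5.31)²/(2.51)² = 10.562 bar
P = 57.875 − 10.562 = 47.31 bar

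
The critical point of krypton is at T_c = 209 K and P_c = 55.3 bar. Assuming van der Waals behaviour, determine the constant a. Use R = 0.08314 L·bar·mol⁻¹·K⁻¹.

From T_c = 8a/(27Rb) and P_c = a/(27b²): a = 27 R² T_c²/(64 P_c).
a = 27×(0.08314)²×(209)²/(64×55.3) = 8152.2/3539.2 = 2.303 L²·bar/mol²

a ≈ 2.303 L²·bar/mol²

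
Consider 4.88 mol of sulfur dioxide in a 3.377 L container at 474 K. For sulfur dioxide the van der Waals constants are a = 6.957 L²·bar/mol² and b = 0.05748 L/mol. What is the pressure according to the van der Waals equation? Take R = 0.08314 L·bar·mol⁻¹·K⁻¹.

P = nRT/(V − nb) − a n²/V²
nRT/(V − nb) = (4.88)(0.08314)(474)/(3.377 − 4.88×0.05748) = 192.31/3.0965 = 62.106 bar
a n²/V² = (6.957)(4.88)²/(3.377)² = 14.528 bar
P = 62.106 − 14.528 = 47.58 bar

P ≈ 47.58 bar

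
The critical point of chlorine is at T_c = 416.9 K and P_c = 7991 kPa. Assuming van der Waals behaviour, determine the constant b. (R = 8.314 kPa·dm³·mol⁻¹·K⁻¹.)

From T_c = 8a/(27Rb) and P_c = a/(27b²): b = R T_c/(8 P_c).
b = (8.314)(416.9)/(8×7991) = 3466.1/63928 = 0.05422 dm³/mol

b ≈ 0.05422 dm³/mol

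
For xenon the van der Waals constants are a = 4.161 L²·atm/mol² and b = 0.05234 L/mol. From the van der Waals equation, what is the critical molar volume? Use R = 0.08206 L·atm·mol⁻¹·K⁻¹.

V_m,c ≈ 0.1570 L/mol

For a van der Waals gas, V_m,c = 3b.
V_m,c = 3×0.05234 = 0.1570 L/mol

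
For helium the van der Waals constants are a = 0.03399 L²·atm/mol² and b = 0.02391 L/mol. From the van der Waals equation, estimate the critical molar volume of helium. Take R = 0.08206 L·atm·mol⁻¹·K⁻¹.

For a van der Waals gas, V_m,c = 3b.
V_m,c = 3×0.02391 = 0.07173 L/mol

V_m,c ≈ 0.07173 L/mol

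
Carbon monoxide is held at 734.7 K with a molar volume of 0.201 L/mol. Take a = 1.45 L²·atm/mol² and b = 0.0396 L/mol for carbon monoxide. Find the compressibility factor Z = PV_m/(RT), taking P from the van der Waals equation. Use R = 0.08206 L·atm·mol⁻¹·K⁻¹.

P = RT/(V_m − b) − a/V_m² = (0.08206)(734.7)/(0.201 − 0.0396) − 1.45/(0.201)²
  = 60.289/0.16140 − 35.890 = 373.54 − 35.890 = 337.65 atm
Z = PV_m/(RT) = (337.65)(0.201)/((0.08206)(734.7)) = 67.868/60.289 = 1.126

Z ≈ 1.126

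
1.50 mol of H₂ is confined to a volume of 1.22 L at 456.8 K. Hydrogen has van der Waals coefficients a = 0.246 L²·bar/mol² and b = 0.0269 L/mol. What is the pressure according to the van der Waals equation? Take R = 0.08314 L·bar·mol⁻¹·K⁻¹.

P ≈ 47.92 bar

P = nRT/(V − nb) − a n²/V²
nRT/(V − nb) = (1.50)(0.08314)(456.8)/(1.22 − 1.50×0.0269) = 56.968/1.1797 = 48.290 bar
a n²/V² = (0.246)(1.50)²/(1.22)² = 0.37188 bar
P = 48.290 − 0.37188 = 47.92 bar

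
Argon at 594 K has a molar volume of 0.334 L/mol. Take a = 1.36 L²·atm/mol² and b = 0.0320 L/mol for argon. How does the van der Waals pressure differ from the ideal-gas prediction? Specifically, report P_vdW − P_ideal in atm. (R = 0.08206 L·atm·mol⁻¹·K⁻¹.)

Ideal: P_ideal = RT/V_m = (0.08206)(594)/0.334 = 145.939 atm
vdW: P = RT/(V_m − b) − a/V_m² = 48.7436/0.302000 − 1.36/0.111556 = 161.403 − 12.1912 = 149.212 atm
ΔP = 149.212 − 145.939 = 3.27 atm

ΔP ≈ 3.27 atm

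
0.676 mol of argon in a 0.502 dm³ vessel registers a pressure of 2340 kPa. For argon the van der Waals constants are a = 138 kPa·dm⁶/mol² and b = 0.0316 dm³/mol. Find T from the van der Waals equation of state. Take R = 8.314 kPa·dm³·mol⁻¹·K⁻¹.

T = (P + a n²/V²)(V − nb)/(nR)
P + a n²/V² = 2340 + (138)(0.676)²/(0.502)² = 2590.2 kPa
V − nb = 0.502 − (0.676)(0.0316) = 0.48064 dm³
T = (2590.2)(0.48064)/((0.676)(8.314)) = 221.5 K

T ≈ 221.5 K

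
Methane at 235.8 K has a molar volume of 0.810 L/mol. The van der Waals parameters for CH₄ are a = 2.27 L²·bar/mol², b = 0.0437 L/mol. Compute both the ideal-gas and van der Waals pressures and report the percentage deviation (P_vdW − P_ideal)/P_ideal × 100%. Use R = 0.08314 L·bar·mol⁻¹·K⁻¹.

Ideal: P_ideal = RT/V_m = (0.08314)(235.8)/0.810 = 24.2030 bar
vdW: P = RT/(V_m − b) − a/V_m² = 19.6044/0.766300 − 2.27/0.656100 = 25.5832 − 3.45984 = 22.1234 bar
% deviation = (22.1234 − 24.2030)/24.2030 × 100% = -8.59%

-8.59 %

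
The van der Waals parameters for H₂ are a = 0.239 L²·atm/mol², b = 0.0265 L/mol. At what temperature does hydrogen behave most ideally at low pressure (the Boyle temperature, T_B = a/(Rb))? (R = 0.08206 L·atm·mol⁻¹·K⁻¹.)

T_B ≈ 109.9 K

For a van der Waals gas the second virial coefficient B₂ = b − a/(RT) vanishes at T_B = a/(Rb).
T_B = 0.239/(0.08206×0.0265) = 0.239/0.0021746 = 109.9 K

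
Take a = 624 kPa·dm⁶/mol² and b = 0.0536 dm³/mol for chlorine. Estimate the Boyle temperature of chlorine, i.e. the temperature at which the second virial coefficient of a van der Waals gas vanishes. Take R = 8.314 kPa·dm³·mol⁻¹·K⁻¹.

T_B ≈ 1400 K

For a van der Waals gas the second virial coefficient B₂ = b − a/(RT) vanishes at T_B = a/(Rb).
T_B = 624/(8.314×0.0536) = 624/0.44563 = 1400 K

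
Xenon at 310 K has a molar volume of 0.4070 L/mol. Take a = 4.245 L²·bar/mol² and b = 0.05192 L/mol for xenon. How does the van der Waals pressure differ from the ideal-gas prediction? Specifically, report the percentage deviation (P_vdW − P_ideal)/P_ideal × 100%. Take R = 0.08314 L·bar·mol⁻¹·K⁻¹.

-25.85 %

Ideal: P_ideal = RT/V_m = (0.08314)(310)/0.4070 = 63.3253 bar
vdW: P = RT/(V_m − b) − a/V_m² = 25.7734/0.355080 − 4.245/0.165649 = 72.5848 − 25.6265 = 46.9583 bar
% deviation = (46.9583 − 63.3253)/63.3253 × 100% = -25.85%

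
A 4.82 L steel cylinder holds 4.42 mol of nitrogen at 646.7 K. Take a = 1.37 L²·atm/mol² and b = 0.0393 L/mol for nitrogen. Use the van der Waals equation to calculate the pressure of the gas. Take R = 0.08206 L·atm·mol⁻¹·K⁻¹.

P ≈ 49.33 atm

P = nRT/(V − nb) − a n²/V²
nRT/(V − nb) = (4.42)(0.08206)(646.7)/(4.82 − 4.42×0.0393) = 234.56/4.6463 = 50.483 atm
a n²/V² = (1.37)(4.42)²/(4.82)² = 1.1520 atm
P = 50.483 − 1.1520 = 49.33 atm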